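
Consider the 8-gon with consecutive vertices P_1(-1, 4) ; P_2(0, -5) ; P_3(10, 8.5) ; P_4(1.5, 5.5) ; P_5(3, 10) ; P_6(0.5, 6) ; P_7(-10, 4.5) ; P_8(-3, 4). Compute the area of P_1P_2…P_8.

Apply the shoelace (surveyor's) formula: 2A = Σ (x_i·y_{i+1} − x_{i+1}·y_i), indices taken mod 8.
P_1→P_2: (-1)(-5) − (0)(4) = 5
P_2→P_3: (0)(8.5) − (10)(-5) = 50
P_3→P_4: (10)(5.5) − (1.5)(8.5) = 42.25
P_4→P_5: (1.5)(10) − (3)(5.5) = -1.5
P_5→P_6: (3)(6) − (0.5)(10) = 13
P_6→P_7: (0.5)(4.5) − (-10)(6) = 62.25
P_7→P_8: (-10)(4) − (-3)(4.5) = -26.5
P_8→P_1: (-3)(4) − (-1)(4) = -8
Σ = 136.5
Area = |Σ|/2 = 68.25.

68.25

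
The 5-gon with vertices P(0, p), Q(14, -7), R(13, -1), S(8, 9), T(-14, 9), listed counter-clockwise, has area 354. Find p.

-11

The doubled signed area Σ (x_i y_{i+1} − x_{i+1} y_i) is linear in p.
With p=0 it equals 400; the coefficient of p is -28 (from the two edges through P).
So -28·p + 400 = 2·354 = 708 ⇒ p = -11.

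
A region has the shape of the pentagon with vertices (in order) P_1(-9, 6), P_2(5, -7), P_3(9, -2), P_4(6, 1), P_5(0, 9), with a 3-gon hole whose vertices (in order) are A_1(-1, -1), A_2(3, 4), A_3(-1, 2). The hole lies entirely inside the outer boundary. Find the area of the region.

115

Outer boundary:
Σ = (33) + (53) + (21) + (54) + (81) = 242
Area = |Σ|/2 = 121.
Hole:
Cross-terms: -1, 10, 3  ⇒  Σ = 12
Area = |Σ|/2 = 6.
Net area = 121 − 6 = 115.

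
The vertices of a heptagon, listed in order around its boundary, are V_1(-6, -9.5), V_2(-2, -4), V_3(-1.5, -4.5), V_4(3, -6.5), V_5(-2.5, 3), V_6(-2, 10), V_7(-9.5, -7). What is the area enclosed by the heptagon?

81.125

Apply the shoelace (surveyor's) formula: 2A = Σ (x_i·y_{i+1} − x_{i+1}·y_i), indices taken mod 7.
V_1→V_2: (-6)(-4) − (-2)(-9.5) = 5
V_2→V_3: (-2)(-4.5) − (-1.5)(-4) = 3
V_3→V_4: (-1.5)(-6.5) − (3)(-4.5) = 23.25
V_4→V_5: (3)(3) − (-2.5)(-6.5) = -7.25
V_5→V_6: (-2.5)(10) − (-2)(3) = -19
V_6→V_7: (-2)(-7) − (-9.5)(10) = 109
V_7→V_1: (-9.5)(-9.5) − (-6)(-7) = 48.25
Σ = 162.25
Area = |Σ|/2 = 81.125.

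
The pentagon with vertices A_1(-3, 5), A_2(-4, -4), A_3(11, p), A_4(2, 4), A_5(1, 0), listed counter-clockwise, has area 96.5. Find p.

-12

The doubled signed area Σ (x_i y_{i+1} − x_{i+1} y_i) is linear in p.
With p=0 it equals 121; the coefficient of p is -6 (from the two edges through A_3).
So -6·p + 121 = 2·96.5 = 193 ⇒ p = -12.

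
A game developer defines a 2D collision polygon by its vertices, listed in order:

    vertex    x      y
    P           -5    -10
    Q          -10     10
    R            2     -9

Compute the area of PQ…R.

72.5

P→Q: (-5)(10) − (-10)(-10) = -150
Q→R: (-10)(-9) − (2)(10) = 70
R→P: (2)(-10) − (-5)(-9) = -65
Σ = -145
Area = |Σ|/2 = 72.5.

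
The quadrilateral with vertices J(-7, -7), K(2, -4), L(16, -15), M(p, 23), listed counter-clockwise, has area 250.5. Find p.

-13

The doubled signed area Σ (x_i y_{i+1} − x_{i+1} y_i) is linear in p.
With p=0 it equals 605; the coefficient of p is 8 (from the two edges through M).
So 8·p + 605 = 2·250.5 = 501 ⇒ p = -13.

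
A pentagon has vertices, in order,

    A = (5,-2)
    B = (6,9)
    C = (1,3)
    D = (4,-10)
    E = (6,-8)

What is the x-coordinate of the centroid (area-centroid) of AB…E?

292/75

Apply Gauss's area formula. First the cross-terms c_i = x_i·y_{i+1} − x_{i+1}·y_i:
  57, 9, -22, 28, 28  ⇒  2A = 100, A = 50.
Then Σ (x_i + x_{i+1})·c_i = 1168, so x̄ = 1168 / (6·50) = 292/75.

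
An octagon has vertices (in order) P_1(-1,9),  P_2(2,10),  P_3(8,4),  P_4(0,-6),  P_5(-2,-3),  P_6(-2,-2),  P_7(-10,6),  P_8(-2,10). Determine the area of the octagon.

Σ = (-28) + (-72) + (-48) + (-12) + (-2) + (-32) + (-88) + (-8) = -290
Area = |Σ|/2 = 145.

145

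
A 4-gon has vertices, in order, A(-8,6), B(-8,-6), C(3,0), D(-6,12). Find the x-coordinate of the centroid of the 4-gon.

Apply Gauss's area formula. First the cross-terms c_i = x_i·y_{i+1} − x_{i+1}·y_i:
  96, 18, 36, 60  ⇒  2A = 210, A = 105.
Then Σ (x_i + x_{i+1})·c_i = -2574, so x̄ = -2574 / (6·105) = -143/35.

-143/35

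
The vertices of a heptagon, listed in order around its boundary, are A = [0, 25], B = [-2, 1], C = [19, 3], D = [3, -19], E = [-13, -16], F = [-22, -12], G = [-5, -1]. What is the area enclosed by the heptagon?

499.5

Apply the shoelace (surveyor's) formula: 2A = Σ (x_i·y_{i+1} − x_{i+1}·y_i), indices taken mod 7.
Σ = (50) + (-25) + (-370) + (-295) + (-196) + (-38) + (-125) = -999
Area = |Σ|/2 = 499.5.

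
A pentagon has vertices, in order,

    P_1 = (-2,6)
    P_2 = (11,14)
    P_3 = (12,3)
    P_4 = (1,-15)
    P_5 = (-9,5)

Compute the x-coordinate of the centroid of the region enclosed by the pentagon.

Apply Gauss's area formula. First the cross-terms c_i = x_i·y_{i+1} − x_{i+1}·y_i:
  -94, -135, -183, -130, -44  ⇒  2A = -586, A = -293.
Then Σ (x_i + x_{i+1})·c_i = -4806, so x̄ = -4806 / (6·(-293)) = 801/293.

801/293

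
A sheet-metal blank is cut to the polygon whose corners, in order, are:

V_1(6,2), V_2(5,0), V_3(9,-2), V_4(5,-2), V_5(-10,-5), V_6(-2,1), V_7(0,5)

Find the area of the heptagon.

66.5

V_1→V_2: (6)(0) − (5)(2) = -10
V_2→V_3: (5)(-2) − (9)(0) = -10
V_3→V_4: (9)(-2) − (5)(-2) = -8
V_4→V_5: (5)(-5) − (-10)(-2) = -45
V_5→V_6: (-10)(1) − (-2)(-5) = -20
V_6→V_7: (-2)(5) − (0)(1) = -10
V_7→V_1: (0)(2) − (6)(5) = -30
Σ = -133
Area = |Σ|/2 = 66.5.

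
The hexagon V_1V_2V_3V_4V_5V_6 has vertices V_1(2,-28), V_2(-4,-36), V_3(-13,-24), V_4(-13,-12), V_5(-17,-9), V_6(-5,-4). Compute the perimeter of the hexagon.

80

|V_1V_2| = √((-6)² + (-8)²) = √100 = 10
|V_2V_3| = √((-9)² + (12)²) = √225 = 15
|V_3V_4| = √((0)² + (12)²) = √144 = 12
|V_4V_5| = √((-4)² + (3)²) = √25 = 5
|V_5V_6| = √((12)² + (5)²) = √169 = 13
|V_6V_1| = √((7)² + (-24)²) = √625 = 25
Perimeter = 10 + 15 + 12 + 5 + 13 + 25 = 80.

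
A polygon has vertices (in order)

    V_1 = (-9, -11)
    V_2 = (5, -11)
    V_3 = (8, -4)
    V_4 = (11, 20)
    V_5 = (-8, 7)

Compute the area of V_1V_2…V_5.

Σ = (154) + (68) + (204) + (237) + (151) = 814
Area = |Σ|/2 = 407.

407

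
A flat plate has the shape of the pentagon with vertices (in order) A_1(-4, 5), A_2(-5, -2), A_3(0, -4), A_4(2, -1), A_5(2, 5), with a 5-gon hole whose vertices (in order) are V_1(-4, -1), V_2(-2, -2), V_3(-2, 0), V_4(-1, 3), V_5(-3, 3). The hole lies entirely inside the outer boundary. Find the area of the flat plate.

Outer boundary:
Cross-terms: 33, 20, 8, 12, 30  ⇒  Σ = 103
Area = |Σ|/2 = 51.5.
Hole:
Apply the shoelace formula: 2A = Σ (x_i·y_{i+1} − x_{i+1}·y_i), indices taken mod 5.
Σ = (6) + (-4) + (-6) + (6) + (15) = 17
Area = |Σ|/2 = 8.5.
Net area = 51.5 − 8.5 = 43.

43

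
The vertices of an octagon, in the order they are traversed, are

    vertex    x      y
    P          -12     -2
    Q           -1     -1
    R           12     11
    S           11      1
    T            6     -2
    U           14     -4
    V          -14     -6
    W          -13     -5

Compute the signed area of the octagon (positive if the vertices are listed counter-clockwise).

-152

Apply the surveyor's formula: 2A = Σ (x_i·y_{i+1} − x_{i+1}·y_i), indices taken mod 8.
Σ = (10) + (1) + (-109) + (-28) + (4) + (-140) + (-8) + (-34) = -304
Signed area = Σ/2 = -152 (negative ⇒ clockwise traversal).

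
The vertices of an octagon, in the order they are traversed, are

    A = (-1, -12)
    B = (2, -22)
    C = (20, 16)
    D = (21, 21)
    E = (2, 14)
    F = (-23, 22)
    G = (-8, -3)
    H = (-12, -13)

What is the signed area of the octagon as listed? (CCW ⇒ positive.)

Σ = (46) + (472) + (84) + (252) + (366) + (245) + (68) + (131) = 1664
Signed area = Σ/2 = 832 (positive ⇒ counter-clockwise traversal).

832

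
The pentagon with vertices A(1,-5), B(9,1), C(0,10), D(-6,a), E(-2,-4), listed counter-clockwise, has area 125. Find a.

8

The doubled signed area Σ (x_i y_{i+1} − x_{i+1} y_i) is linear in a.
With a=0 it equals 234; the coefficient of a is 2 (from the two edges through D).
So 2·a + 234 = 2·125 = 250 ⇒ a = 8.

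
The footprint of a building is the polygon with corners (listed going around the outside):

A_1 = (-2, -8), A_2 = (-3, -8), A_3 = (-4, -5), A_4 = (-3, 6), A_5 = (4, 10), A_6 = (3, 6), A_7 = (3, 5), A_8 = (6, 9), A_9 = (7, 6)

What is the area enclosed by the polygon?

Apply the shoelace (surveyor's) formula: 2A = Σ (x_i·y_{i+1} − x_{i+1}·y_i), indices taken mod 9.
Σ = (-8) + (-17) + (-39) + (-54) + (-6) + (-3) + (-3) + (-27) + (-44) = -201
Area = |Σ|/2 = 100.5.

100.5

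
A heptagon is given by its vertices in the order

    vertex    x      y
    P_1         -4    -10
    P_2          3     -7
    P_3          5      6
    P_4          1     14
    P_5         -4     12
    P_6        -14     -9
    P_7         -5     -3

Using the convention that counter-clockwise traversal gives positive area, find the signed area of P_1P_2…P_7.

Apply the surveyor's formula: 2A = Σ (x_i·y_{i+1} − x_{i+1}·y_i), indices taken mod 7.
Cross-terms: 58, 53, 64, 68, 204, -3, 38  ⇒  Σ = 482
Signed area = Σ/2 = 241 (positive ⇒ counter-clockwise traversal).

241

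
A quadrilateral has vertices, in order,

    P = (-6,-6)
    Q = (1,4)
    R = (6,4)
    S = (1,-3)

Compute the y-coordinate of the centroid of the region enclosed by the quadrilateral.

Apply Gauss's area formula. First the cross-terms c_i = x_i·y_{i+1} − x_{i+1}·y_i:
  -18, -20, -22, -24  ⇒  2A = -84, A = -42.
Then Σ (y_i + y_{i+1})·c_i = 70, so ȳ = 70 / (6·(-42)) = -5/18.

-5/18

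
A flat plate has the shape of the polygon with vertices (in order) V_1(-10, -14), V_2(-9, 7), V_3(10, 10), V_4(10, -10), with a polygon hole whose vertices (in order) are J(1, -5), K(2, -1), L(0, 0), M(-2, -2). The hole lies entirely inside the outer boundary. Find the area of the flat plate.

Outer boundary:
Σ = (-196) + (-160) + (-200) + (-240) = -796
Area = |Σ|/2 = 398.
Hole:
Apply the shoelace (surveyor's) formula: 2A = Σ (x_i·y_{i+1} − x_{i+1}·y_i), indices taken mod 4.
Σ = (9) + (0) + (0) + (12) = 21
Area = |Σ|/2 = 10.5.
Net area = 398 − 10.5 = 387.5.

387.5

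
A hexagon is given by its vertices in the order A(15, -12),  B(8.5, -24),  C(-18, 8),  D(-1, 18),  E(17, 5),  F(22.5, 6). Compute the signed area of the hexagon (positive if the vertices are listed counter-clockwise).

-809.75

Apply the shoelace (surveyor's) formula: 2A = Σ (x_i·y_{i+1} − x_{i+1}·y_i), indices taken mod 6.
Cross-terms: -258, -364, -316, -311, -10.5, -360  ⇒  Σ = -1619.5
Signed area = Σ/2 = -809.75 (negative ⇒ clockwise traversal).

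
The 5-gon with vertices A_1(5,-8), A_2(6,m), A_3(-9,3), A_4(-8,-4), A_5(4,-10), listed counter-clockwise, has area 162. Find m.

6

Write out the shoelace sum; only the two edges meeting at A_2 involve m:
2·Area = [(5·m − 6·(-8)) + (6·3 − (-9)·m)] + 174
       = 14·m + 240 = 324
⇒ m = 6.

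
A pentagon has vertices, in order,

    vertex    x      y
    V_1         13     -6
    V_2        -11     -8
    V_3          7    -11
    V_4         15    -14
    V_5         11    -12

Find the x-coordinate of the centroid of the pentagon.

Apply Gauss's area formula. First the cross-terms c_i = x_i·y_{i+1} − x_{i+1}·y_i:
  -170, 177, 67, -26, 90  ⇒  2A = 138, A = 69.
Then Σ (x_i + x_{i+1})·c_i = 1910, so x̄ = 1910 / (6·69) = 955/207.

955/207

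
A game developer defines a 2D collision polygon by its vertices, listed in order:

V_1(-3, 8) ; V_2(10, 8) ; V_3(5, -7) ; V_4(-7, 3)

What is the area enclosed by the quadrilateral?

Apply the shoelace formula: 2A = Σ (x_i·y_{i+1} − x_{i+1}·y_i), indices taken mod 4.
Cross-terms: -104, -110, -34, -47  ⇒  Σ = -295
Area = |Σ|/2 = 147.5.

147.5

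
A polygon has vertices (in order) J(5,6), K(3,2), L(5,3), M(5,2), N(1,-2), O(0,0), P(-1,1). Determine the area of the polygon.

J→K: (5)(2) − (3)(6) = -8
K→L: (3)(3) − (5)(2) = -1
L→M: (5)(2) − (5)(3) = -5
M→N: (5)(-2) − (1)(2) = -12
N→O: (1)(0) − (0)(-2) = 0
O→P: (0)(1) − (-1)(0) = 0
P→J: (-1)(6) − (5)(1) = -11
Σ = -37
Area = |Σ|/2 = 18.5.

18.5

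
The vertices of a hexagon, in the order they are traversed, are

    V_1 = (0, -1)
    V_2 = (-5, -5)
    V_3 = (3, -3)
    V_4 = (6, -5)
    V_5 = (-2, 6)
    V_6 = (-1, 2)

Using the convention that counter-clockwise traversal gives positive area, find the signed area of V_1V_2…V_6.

28.5

Cross-terms: -5, 30, 3, 26, 2, 1  ⇒  Σ = 57
Signed area = Σ/2 = 28.5 (positive ⇒ counter-clockwise traversal).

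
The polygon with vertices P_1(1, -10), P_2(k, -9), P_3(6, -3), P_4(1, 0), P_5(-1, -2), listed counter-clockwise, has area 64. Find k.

The doubled signed area Σ (x_i y_{i+1} − x_{i+1} y_i) is linear in k.
With k=0 it equals 58; the coefficient of k is 7 (from the two edges through P_2).
So 7·k + 58 = 2·64 = 128 ⇒ k = 10.

10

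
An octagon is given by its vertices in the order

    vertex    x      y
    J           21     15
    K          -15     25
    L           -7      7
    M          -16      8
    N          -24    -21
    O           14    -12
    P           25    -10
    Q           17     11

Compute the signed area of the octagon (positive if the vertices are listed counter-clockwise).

Σ = (750) + (70) + (56) + (528) + (582) + (160) + (445) + (24) = 2615
Signed area = Σ/2 = 1307.5 (positive ⇒ counter-clockwise traversal).

1307.5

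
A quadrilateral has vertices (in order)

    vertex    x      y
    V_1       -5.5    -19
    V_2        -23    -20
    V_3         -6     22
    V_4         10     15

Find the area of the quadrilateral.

685.25

Apply the shoelace (surveyor's) formula: 2A = Σ (x_i·y_{i+1} − x_{i+1}·y_i), indices taken mod 4.
Σ = (-327) + (-626) + (-310) + (-107.5) = -1370.5
Area = |Σ|/2 = 685.25.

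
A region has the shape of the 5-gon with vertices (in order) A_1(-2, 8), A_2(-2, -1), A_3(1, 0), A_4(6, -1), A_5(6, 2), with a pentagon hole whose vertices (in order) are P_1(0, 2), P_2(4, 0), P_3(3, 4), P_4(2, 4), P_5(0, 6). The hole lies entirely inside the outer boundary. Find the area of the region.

32

Outer boundary:
Apply the surveyor's formula: 2A = Σ (x_i·y_{i+1} − x_{i+1}·y_i), indices taken mod 5.
Σ = (18) + (1) + (-1) + (18) + (52) = 88
Area = |Σ|/2 = 44.
Hole:
Apply the shoelace formula: 2A = Σ (x_i·y_{i+1} − x_{i+1}·y_i), indices taken mod 5.
Σ = (-8) + (16) + (4) + (12) + (0) = 24
Area = |Σ|/2 = 12.
Net area = 44 − 12 = 32.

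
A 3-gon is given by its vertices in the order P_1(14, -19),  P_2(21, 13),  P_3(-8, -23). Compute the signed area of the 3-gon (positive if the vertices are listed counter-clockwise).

338

Σ = (581) + (-379) + (474) = 676
Signed area = Σ/2 = 338 (positive ⇒ counter-clockwise traversal).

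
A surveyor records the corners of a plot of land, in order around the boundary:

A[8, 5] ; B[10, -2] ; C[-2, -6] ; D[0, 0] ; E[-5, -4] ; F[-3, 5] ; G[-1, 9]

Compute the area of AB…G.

Σ = (-66) + (-64) + (0) + (0) + (-37) + (-22) + (-77) = -266
Area = |Σ|/2 = 133.

133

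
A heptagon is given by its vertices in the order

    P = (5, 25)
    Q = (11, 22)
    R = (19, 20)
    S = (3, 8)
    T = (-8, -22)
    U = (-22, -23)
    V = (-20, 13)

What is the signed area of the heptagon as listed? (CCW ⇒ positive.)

-942

P→Q: (5)(22) − (11)(25) = -165
Q→R: (11)(20) − (19)(22) = -198
R→S: (19)(8) − (3)(20) = 92
S→T: (3)(-22) − (-8)(8) = -2
T→U: (-8)(-23) − (-22)(-22) = -300
U→V: (-22)(13) − (-20)(-23) = -746
V→P: (-20)(25) − (5)(13) = -565
Σ = -1884
Signed area = Σ/2 = -942 (negative ⇒ clockwise traversal).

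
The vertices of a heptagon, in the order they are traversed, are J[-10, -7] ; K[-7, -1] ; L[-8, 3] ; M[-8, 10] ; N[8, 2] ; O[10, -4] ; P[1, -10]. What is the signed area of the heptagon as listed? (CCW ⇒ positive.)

Cross-terms: -39, -29, -56, -96, -52, -96, -107  ⇒  Σ = -475
Signed area = Σ/2 = -237.5 (negative ⇒ clockwise traversal).

-237.5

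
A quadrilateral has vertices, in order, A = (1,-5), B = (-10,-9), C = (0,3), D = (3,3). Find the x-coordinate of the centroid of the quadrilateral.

-61/29

Apply the surveyor's formula. First the cross-terms c_i = x_i·y_{i+1} − x_{i+1}·y_i:
  -59, -30, -9, -18  ⇒  2A = -116, A = -58.
Then Σ (x_i + x_{i+1})·c_i = 732, so x̄ = 732 / (6·(-58)) = -61/29.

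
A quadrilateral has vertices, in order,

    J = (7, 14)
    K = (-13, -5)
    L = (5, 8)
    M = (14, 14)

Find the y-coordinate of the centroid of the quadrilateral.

1453/186

Apply the shoelace formula. First the cross-terms c_i = x_i·y_{i+1} − x_{i+1}·y_i:
  147, -79, -42, 98  ⇒  2A = 124, A = 62.
Then Σ (y_i + y_{i+1})·c_i = 2906, so ȳ = 2906 / (6·62) = 1453/186.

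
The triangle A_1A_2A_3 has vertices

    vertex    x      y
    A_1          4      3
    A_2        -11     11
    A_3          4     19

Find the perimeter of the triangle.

|A_1A_2| = √((-15)² + (8)²) = √289 = 17
|A_2A_3| = √((15)² + (8)²) = √289 = 17
|A_3A_1| = √((0)² + (-16)²) = √256 = 16
Perimeter = 17 + 17 + 16 = 50.

50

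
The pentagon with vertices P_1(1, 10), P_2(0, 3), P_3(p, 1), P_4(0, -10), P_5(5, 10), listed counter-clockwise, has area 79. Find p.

-5

Write out the shoelace sum; only the two edges meeting at P_3 involve p:
2·Area = [(0·1 − p·3) + (p·(-10) − 0·1)] + 93
       = -13·p + 93 = 158
⇒ p = -5.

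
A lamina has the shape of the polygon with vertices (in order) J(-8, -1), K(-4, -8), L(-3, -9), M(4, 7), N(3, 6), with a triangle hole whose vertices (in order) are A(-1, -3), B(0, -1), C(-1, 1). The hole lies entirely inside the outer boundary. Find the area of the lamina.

65.5

Outer boundary:
Apply the surveyor's formula: 2A = Σ (x_i·y_{i+1} − x_{i+1}·y_i), indices taken mod 5.
J→K: (-8)(-8) − (-4)(-1) = 60
K→L: (-4)(-9) − (-3)(-8) = 12
L→M: (-3)(7) − (4)(-9) = 15
M→N: (4)(6) − (3)(7) = 3
N→J: (3)(-1) − (-8)(6) = 45
Σ = 135
Area = |Σ|/2 = 67.5.
Hole:
Cross-terms: 1, -1, 4  ⇒  Σ = 4
Area = |Σ|/2 = 2.
Net area = 67.5 − 2 = 65.5.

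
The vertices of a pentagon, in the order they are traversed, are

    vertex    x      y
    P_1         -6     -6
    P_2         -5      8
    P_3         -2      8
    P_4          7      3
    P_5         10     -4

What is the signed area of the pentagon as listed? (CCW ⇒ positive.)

-153

Apply the shoelace formula: 2A = Σ (x_i·y_{i+1} − x_{i+1}·y_i), indices taken mod 5.
P_1→P_2: (-6)(8) − (-5)(-6) = -78
P_2→P_3: (-5)(8) − (-2)(8) = -24
P_3→P_4: (-2)(3) − (7)(8) = -62
P_4→P_5: (7)(-4) − (10)(3) = -58
P_5→P_1: (10)(-6) − (-6)(-4) = -84
Σ = -306
Signed area = Σ/2 = -153 (negative ⇒ clockwise traversal).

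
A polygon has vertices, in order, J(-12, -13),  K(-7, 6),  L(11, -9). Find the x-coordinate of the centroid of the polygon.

Apply the surveyor's formula. First the cross-terms c_i = x_i·y_{i+1} − x_{i+1}·y_i:
  -163, -3, -251  ⇒  2A = -417, A = -208.5.
Then Σ (x_i + x_{i+1})·c_i = 3336, so x̄ = 3336 / (6·(-208.5)) = -8/3.

-8/3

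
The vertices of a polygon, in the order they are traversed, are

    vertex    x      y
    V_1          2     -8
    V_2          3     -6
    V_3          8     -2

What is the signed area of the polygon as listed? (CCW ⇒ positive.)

-3

Σ = (12) + (42) + (-60) = -6
Signed area = Σ/2 = -3 (negative ⇒ clockwise traversal).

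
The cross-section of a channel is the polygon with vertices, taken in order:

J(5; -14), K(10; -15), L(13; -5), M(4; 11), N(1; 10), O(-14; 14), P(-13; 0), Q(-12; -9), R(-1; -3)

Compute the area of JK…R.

Apply Gauss's area formula: 2A = Σ (x_i·y_{i+1} − x_{i+1}·y_i), indices taken mod 9.
Σ = (65) + (145) + (163) + (29) + (154) + (182) + (117) + (27) + (29) = 911
Area = |Σ|/2 = 455.5.

455.5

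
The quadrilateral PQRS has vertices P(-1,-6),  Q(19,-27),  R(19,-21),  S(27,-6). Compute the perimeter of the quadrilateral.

|PQ| = √((20)² + (-21)²) = √841 = 29
|QR| = √((0)² + (6)²) = √36 = 6
|RS| = √((8)² + (15)²) = √289 = 17
|SP| = √((-28)² + (0)²) = √784 = 28
Perimeter = 29 + 6 + 17 + 28 = 80.

80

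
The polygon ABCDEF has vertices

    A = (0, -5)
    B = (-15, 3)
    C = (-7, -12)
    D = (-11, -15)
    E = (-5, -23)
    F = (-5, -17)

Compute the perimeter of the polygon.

|AB| = √((-15)² + (8)²) = √289 = 17
|BC| = √((8)² + (-15)²) = √289 = 17
|CD| = √((-4)² + (-3)²) = √25 = 5
|DE| = √((6)² + (-8)²) = √100 = 10
|EF| = √((0)² + (6)²) = √36 = 6
|FA| = √((5)² + (12)²) = √169 = 13
Perimeter = 17 + 17 + 5 + 10 + 6 + 13 = 68.

68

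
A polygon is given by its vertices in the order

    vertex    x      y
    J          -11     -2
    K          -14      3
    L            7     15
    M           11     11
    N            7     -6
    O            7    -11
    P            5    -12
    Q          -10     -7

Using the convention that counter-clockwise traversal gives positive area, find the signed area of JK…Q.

Apply the shoelace (surveyor's) formula: 2A = Σ (x_i·y_{i+1} − x_{i+1}·y_i), indices taken mod 8.
Σ = (-61) + (-231) + (-88) + (-143) + (-35) + (-29) + (-155) + (-57) = -799
Signed area = Σ/2 = -399.5 (negative ⇒ clockwise traversal).

-399.5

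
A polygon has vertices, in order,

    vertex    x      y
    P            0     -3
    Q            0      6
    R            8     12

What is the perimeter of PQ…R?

36

|PQ| = √((0)² + (9)²) = √81 = 9
|QR| = √((8)² + (6)²) = √100 = 10
|RP| = √((-8)² + (-15)²) = √289 = 17
Perimeter = 9 + 10 + 17 = 36.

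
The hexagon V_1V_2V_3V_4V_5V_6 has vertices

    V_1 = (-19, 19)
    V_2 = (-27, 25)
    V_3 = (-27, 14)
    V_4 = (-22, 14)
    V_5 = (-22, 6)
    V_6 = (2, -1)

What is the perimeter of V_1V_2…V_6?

|V_1V_2| = √((-8)² + (6)²) = √100 = 10
|V_2V_3| = √((0)² + (-11)²) = √121 = 11
|V_3V_4| = √((5)² + (0)²) = √25 = 5
|V_4V_5| = √((0)² + (-8)²) = √64 = 8
|V_5V_6| = √((24)² + (-7)²) = √625 = 25
|V_6V_1| = √((-21)² + (20)²) = √841 = 29
Perimeter = 10 + 11 + 5 + 8 + 25 + 29 = 88.

88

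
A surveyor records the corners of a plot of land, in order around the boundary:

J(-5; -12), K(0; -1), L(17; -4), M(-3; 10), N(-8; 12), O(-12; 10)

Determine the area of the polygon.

241

Apply the shoelace (surveyor's) formula: 2A = Σ (x_i·y_{i+1} − x_{i+1}·y_i), indices taken mod 6.
Cross-terms: 5, 17, 158, 44, 64, 194  ⇒  Σ = 482
Area = |Σ|/2 = 241.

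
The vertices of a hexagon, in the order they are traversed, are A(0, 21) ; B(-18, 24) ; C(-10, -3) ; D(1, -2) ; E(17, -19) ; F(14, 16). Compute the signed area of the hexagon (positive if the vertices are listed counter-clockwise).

771

Apply Gauss's area formula: 2A = Σ (x_i·y_{i+1} − x_{i+1}·y_i), indices taken mod 6.
Σ = (378) + (294) + (23) + (15) + (538) + (294) = 1542
Signed area = Σ/2 = 771 (positive ⇒ counter-clockwise traversal).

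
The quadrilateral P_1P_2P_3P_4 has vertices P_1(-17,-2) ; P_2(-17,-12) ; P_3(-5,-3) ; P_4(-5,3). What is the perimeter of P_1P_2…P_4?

44

|P_1P_2| = √((0)² + (-10)²) = √100 = 10
|P_2P_3| = √((12)² + (9)²) = √225 = 15
|P_3P_4| = √((0)² + (6)²) = √36 = 6
|P_4P_1| = √((-12)² + (-5)²) = √169 = 13
Perimeter = 10 + 15 + 6 + 13 = 44.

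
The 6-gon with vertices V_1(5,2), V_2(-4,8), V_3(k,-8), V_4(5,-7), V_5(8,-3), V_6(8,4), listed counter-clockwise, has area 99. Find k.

1

The doubled signed area Σ (x_i y_{i+1} − x_{i+1} y_i) is linear in k.
With k=0 it equals 213; the coefficient of k is -15 (from the two edges through V_3).
So -15·k + 213 = 2·99 = 198 ⇒ k = 1.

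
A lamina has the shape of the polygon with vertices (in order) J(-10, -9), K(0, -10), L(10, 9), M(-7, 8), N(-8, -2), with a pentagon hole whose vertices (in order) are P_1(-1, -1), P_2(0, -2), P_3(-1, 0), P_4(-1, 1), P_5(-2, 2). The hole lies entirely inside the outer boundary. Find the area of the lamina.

Outer boundary:
Apply Gauss's area formula: 2A = Σ (x_i·y_{i+1} − x_{i+1}·y_i), indices taken mod 5.
Σ = (100) + (100) + (143) + (78) + (52) = 473
Area = |Σ|/2 = 236.5.
Hole:
Apply the surveyor's formula: 2A = Σ (x_i·y_{i+1} − x_{i+1}·y_i), indices taken mod 5.
P_1→P_2: (-1)(-2) − (0)(-1) = 2
P_2→P_3: (0)(0) − (-1)(-2) = -2
P_3→P_4: (-1)(1) − (-1)(0) = -1
P_4→P_5: (-1)(2) − (-2)(1) = 0
P_5→P_1: (-2)(-1) − (-1)(2) = 4
Σ = 3
Area = |Σ|/2 = 1.5.
Net area = 236.5 − 1.5 = 235.

235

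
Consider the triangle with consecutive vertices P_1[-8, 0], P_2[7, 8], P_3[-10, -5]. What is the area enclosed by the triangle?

29.5

Σ = (-64) + (45) + (-40) = -59
Area = |Σ|/2 = 29.5.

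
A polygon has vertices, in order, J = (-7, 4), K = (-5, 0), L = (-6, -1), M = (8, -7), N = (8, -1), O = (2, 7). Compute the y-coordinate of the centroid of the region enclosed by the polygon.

19/51

Apply the shoelace (surveyor's) formula. First the cross-terms c_i = x_i·y_{i+1} − x_{i+1}·y_i:
  20, 5, 50, 48, 58, 57  ⇒  2A = 238, A = 119.
Then Σ (y_i + y_{i+1})·c_i = 266, so ȳ = 266 / (6·119) = 19/51.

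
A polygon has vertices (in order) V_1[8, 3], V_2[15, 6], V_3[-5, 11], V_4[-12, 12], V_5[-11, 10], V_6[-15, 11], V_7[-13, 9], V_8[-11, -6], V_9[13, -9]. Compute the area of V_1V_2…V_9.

Apply the shoelace (surveyor's) formula: 2A = Σ (x_i·y_{i+1} − x_{i+1}·y_i), indices taken mod 9.
Cross-terms: 3, 195, 72, 12, 29, 8, 177, 177, 111  ⇒  Σ = 784
Area = |Σ|/2 = 392.

392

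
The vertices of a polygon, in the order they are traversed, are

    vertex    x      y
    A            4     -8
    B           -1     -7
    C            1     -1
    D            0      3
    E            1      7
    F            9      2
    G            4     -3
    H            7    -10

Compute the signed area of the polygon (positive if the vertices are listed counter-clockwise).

-79.5

Apply Gauss's area formula: 2A = Σ (x_i·y_{i+1} − x_{i+1}·y_i), indices taken mod 8.
Σ = (-36) + (8) + (3) + (-3) + (-61) + (-35) + (-19) + (-16) = -159
Signed area = Σ/2 = -79.5 (negative ⇒ clockwise traversal).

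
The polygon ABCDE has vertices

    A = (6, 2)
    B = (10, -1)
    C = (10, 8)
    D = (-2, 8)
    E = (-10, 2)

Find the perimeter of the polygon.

52

|AB| = √((4)² + (-3)²) = √25 = 5
|BC| = √((0)² + (9)²) = √81 = 9
|CD| = √((-12)² + (0)²) = √144 = 12
|DE| = √((-8)² + (-6)²) = √100 = 10
|EA| = √((16)² + (0)²) = √256 = 16
Perimeter = 5 + 9 + 12 + 10 + 16 = 52.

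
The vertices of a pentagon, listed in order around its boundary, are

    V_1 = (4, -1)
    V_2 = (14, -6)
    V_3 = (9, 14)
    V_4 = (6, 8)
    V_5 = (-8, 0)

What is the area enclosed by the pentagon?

150

Σ = (-10) + (250) + (-12) + (64) + (8) = 300
Area = |Σ|/2 = 150.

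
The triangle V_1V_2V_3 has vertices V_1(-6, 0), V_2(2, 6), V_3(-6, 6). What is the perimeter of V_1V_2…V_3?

|V_1V_2| = √((8)² + (6)²) = √100 = 10
|V_2V_3| = √((-8)² + (0)²) = √64 = 8
|V_3V_1| = √((0)² + (-6)²) = √36 = 6
Perimeter = 10 + 8 + 6 = 24.

24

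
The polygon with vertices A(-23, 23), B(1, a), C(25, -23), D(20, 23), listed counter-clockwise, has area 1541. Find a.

-23

Write out the shoelace sum; only the two edges meeting at B involve a:
2·Area = [((-23)·a − 1·23) + (1·(-23) − 25·a)] + 2024
       = -48·a + 1978 = 3082
⇒ a = -23.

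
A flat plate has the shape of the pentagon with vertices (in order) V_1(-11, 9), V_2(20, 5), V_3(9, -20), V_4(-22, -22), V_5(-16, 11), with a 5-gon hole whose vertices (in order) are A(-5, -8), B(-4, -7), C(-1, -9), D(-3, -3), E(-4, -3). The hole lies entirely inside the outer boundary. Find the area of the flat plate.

Outer boundary:
Σ = (-235) + (-445) + (-638) + (-594) + (-23) = -1935
Area = |Σ|/2 = 967.5.
Hole:
Σ = (3) + (29) + (-24) + (-3) + (17) = 22
Area = |Σ|/2 = 11.
Net area = 967.5 − 11 = 956.5.

956.5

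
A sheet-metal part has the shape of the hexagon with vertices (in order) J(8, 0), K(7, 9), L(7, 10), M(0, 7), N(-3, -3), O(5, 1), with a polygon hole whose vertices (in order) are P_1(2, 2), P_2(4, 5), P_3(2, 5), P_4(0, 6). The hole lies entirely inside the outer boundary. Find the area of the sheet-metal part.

Outer boundary:
Σ = (72) + (7) + (49) + (21) + (12) + (-8) = 153
Area = |Σ|/2 = 76.5.
Hole:
Apply the shoelace (surveyor's) formula: 2A = Σ (x_i·y_{i+1} − x_{i+1}·y_i), indices taken mod 4.
Cross-terms: 2, 10, 12, -12  ⇒  Σ = 12
Area = |Σ|/2 = 6.
Net area = 76.5 − 6 = 70.5.

70.5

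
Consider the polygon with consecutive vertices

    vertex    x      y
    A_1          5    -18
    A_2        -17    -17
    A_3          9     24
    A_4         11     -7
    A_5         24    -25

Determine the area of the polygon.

693.5

Cross-terms: -391, -255, -327, -107, -307  ⇒  Σ = -1387
Area = |Σ|/2 = 693.5.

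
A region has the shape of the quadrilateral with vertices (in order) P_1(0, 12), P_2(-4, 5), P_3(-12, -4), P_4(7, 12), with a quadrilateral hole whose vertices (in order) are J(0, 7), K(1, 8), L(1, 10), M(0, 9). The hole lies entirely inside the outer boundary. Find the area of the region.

Outer boundary:
Apply the surveyor's formula: 2A = Σ (x_i·y_{i+1} − x_{i+1}·y_i), indices taken mod 4.
Σ = (48) + (76) + (-116) + (84) = 92
Area = |Σ|/2 = 46.
Hole:
Cross-terms: -7, 2, 9, 0  ⇒  Σ = 4
Area = |Σ|/2 = 2.
Net area = 46 − 2 = 44.

44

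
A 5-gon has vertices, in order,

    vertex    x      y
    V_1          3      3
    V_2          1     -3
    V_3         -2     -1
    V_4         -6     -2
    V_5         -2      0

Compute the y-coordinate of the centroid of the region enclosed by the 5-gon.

-8/31

Apply the surveyor's formula. First the cross-terms c_i = x_i·y_{i+1} − x_{i+1}·y_i:
  -12, -7, -2, -4, -6  ⇒  2A = -31, A = -15.5.
Then Σ (y_i + y_{i+1})·c_i = 24, so ȳ = 24 / (6·(-15.5)) = -8/31.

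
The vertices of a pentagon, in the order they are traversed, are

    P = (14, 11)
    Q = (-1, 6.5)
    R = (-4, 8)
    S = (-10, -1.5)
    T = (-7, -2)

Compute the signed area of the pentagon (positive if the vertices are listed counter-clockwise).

83.25

Apply the shoelace formula: 2A = Σ (x_i·y_{i+1} − x_{i+1}·y_i), indices taken mod 5.
P→Q: (14)(6.5) − (-1)(11) = 102
Q→R: (-1)(8) − (-4)(6.5) = 18
R→S: (-4)(-1.5) − (-10)(8) = 86
S→T: (-10)(-2) − (-7)(-1.5) = 9.5
T→P: (-7)(11) − (14)(-2) = -49
Σ = 166.5
Signed area = Σ/2 = 83.25 (positive ⇒ counter-clockwise traversal).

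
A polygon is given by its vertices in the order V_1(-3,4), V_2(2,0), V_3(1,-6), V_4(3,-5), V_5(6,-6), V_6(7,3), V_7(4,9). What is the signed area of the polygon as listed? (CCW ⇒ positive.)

79.5

Apply the surveyor's formula: 2A = Σ (x_i·y_{i+1} − x_{i+1}·y_i), indices taken mod 7.
Σ = (-8) + (-12) + (13) + (12) + (60) + (51) + (43) = 159
Signed area = Σ/2 = 79.5 (positive ⇒ counter-clockwise traversal).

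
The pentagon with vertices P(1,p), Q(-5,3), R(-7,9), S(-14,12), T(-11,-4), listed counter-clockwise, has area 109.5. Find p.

-1

Write out the shoelace sum; only the two edges meeting at P involve p:
2·Area = [((-11)·p − 1·(-4)) + (1·3 − (-5)·p)] + 206
       = -6·p + 213 = 219
⇒ p = -1.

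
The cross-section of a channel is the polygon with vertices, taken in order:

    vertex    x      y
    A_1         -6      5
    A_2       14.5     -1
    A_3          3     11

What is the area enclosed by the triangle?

88.5

A_1→A_2: (-6)(-1) − (14.5)(5) = -66.5
A_2→A_3: (14.5)(11) − (3)(-1) = 162.5
A_3→A_1: (3)(5) − (-6)(11) = 81
Σ = 177
Area = |Σ|/2 = 88.5.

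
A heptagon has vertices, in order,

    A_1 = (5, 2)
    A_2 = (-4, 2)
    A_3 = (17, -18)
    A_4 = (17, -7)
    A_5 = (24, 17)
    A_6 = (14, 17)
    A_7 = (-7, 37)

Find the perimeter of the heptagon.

|A_1A_2| = √((-9)² + (0)²) = √81 = 9
|A_2A_3| = √((21)² + (-20)²) = √841 = 29
|A_3A_4| = √((0)² + (11)²) = √121 = 11
|A_4A_5| = √((7)² + (24)²) = √625 = 25
|A_5A_6| = √((-10)² + (0)²) = √100 = 10
|A_6A_7| = √((-21)² + (20)²) = √841 = 29
|A_7A_1| = √((12)² + (-35)²) = √1369 = 37
Perimeter = 9 + 29 + 11 + 25 + 10 + 29 + 37 = 150.

150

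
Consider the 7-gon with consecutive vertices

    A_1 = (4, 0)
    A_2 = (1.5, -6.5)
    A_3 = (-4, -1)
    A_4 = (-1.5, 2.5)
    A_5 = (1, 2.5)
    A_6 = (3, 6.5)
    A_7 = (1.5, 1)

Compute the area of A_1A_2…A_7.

Apply the shoelace formula: 2A = Σ (x_i·y_{i+1} − x_{i+1}·y_i), indices taken mod 7.
Cross-terms: -26, -27.5, -11.5, -6.25, -1, -6.75, -4  ⇒  Σ = -83
Area = |Σ|/2 = 41.5.

41.5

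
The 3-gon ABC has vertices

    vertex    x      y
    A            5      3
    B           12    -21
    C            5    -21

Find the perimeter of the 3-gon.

56

|AB| = √((7)² + (-24)²) = √625 = 25
|BC| = √((-7)² + (0)²) = √49 = 7
|CA| = √((0)² + (24)²) = √576 = 24
Perimeter = 25 + 7 + 24 = 56.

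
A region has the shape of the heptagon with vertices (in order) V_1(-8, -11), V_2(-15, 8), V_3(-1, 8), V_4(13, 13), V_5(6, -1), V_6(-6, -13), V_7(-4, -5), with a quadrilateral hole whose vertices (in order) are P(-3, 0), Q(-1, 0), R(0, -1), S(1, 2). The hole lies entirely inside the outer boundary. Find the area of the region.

321.5

Outer boundary:
Σ = (-229) + (-112) + (-117) + (-91) + (-84) + (-22) + (4) = -651
Area = |Σ|/2 = 325.5.
Hole:
Apply the shoelace formula: 2A = Σ (x_i·y_{i+1} − x_{i+1}·y_i), indices taken mod 4.
Σ = (0) + (1) + (1) + (6) = 8
Area = |Σ|/2 = 4.
Net area = 325.5 − 4 = 321.5.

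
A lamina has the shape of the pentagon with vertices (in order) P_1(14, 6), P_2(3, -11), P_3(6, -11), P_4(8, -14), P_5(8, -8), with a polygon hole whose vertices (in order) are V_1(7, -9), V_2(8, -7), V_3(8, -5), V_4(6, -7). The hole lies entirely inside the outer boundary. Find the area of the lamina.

Outer boundary:
Apply the surveyor's formula: 2A = Σ (x_i·y_{i+1} − x_{i+1}·y_i), indices taken mod 5.
Σ = (-172) + (33) + (4) + (48) + (160) = 73
Area = |Σ|/2 = 36.5.
Hole:
Apply the shoelace formula: 2A = Σ (x_i·y_{i+1} − x_{i+1}·y_i), indices taken mod 4.
V_1→V_2: (7)(-7) − (8)(-9) = 23
V_2→V_3: (8)(-5) − (8)(-7) = 16
V_3→V_4: (8)(-7) − (6)(-5) = -26
V_4→V_1: (6)(-9) − (7)(-7) = -5
Σ = 8
Area = |Σ|/2 = 4.
Net area = 36.5 − 4 = 32.5.

32.5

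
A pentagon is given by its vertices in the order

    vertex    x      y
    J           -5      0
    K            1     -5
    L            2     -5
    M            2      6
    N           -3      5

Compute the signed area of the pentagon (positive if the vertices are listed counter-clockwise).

52.5

Cross-terms: 25, 5, 22, 28, 25  ⇒  Σ = 105
Signed area = Σ/2 = 52.5 (positive ⇒ counter-clockwise traversal).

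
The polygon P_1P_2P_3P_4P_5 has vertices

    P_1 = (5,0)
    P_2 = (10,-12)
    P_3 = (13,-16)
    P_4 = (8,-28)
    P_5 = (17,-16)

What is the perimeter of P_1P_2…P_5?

66

|P_1P_2| = √((5)² + (-12)²) = √169 = 13
|P_2P_3| = √((3)² + (-4)²) = √25 = 5
|P_3P_4| = √((-5)² + (-12)²) = √169 = 13
|P_4P_5| = √((9)² + (12)²) = √225 = 15
|P_5P_1| = √((-12)² + (16)²) = √400 = 20
Perimeter = 13 + 5 + 13 + 15 + 20 = 66.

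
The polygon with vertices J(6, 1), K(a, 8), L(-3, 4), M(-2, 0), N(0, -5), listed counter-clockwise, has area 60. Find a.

0

Write out the shoelace sum; only the two edges meeting at K involve a:
2·Area = [(6·8 − a·1) + (a·4 − (-3)·8)] + 48
       = 3·a + 120 = 120
⇒ a = 0.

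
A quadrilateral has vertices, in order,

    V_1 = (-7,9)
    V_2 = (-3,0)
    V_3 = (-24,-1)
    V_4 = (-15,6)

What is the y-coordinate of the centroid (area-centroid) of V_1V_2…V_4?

Apply the shoelace formula. First the cross-terms c_i = x_i·y_{i+1} − x_{i+1}·y_i:
  27, 3, -159, -93  ⇒  2A = -222, A = -111.
Then Σ (y_i + y_{i+1})·c_i = -1950, so ȳ = -1950 / (6·(-111)) = 325/111.

325/111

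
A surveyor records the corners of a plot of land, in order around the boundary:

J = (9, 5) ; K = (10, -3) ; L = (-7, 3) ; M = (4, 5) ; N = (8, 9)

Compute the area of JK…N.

80

Apply Gauss's area formula: 2A = Σ (x_i·y_{i+1} − x_{i+1}·y_i), indices taken mod 5.
J→K: (9)(-3) − (10)(5) = -77
K→L: (10)(3) − (-7)(-3) = 9
L→M: (-7)(5) − (4)(3) = -47
M→N: (4)(9) − (8)(5) = -4
N→J: (8)(5) − (9)(9) = -41
Σ = -160
Area = |Σ|/2 = 80.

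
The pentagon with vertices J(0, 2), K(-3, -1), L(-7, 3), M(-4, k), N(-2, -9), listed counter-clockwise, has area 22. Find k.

-2

Write out the shoelace sum; only the two edges meeting at M involve k:
2·Area = [((-7)·k − (-4)·3) + ((-4)·(-9) − (-2)·k)] + -14
       = -5·k + 34 = 44
⇒ k = -2.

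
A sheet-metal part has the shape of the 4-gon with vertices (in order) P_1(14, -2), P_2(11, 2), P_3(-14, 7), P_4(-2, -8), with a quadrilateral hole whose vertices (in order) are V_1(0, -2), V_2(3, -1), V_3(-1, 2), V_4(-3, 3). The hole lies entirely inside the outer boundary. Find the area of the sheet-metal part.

188.5

Outer boundary:
Σ = (50) + (105) + (126) + (116) = 397
Area = |Σ|/2 = 198.5.
Hole:
Apply Gauss's area formula: 2A = Σ (x_i·y_{i+1} − x_{i+1}·y_i), indices taken mod 4.
Cross-terms: 6, 5, 3, 6  ⇒  Σ = 20
Area = |Σ|/2 = 10.
Net area = 198.5 − 10 = 188.5.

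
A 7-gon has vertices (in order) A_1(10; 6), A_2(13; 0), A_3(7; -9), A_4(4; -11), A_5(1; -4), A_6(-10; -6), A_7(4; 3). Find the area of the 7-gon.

Σ = (-78) + (-117) + (-41) + (-5) + (-46) + (-6) + (-6) = -299
Area = |Σ|/2 = 149.5.

149.5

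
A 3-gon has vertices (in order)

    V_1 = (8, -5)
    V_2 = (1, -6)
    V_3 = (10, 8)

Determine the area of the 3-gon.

44.5

Apply the shoelace (surveyor's) formula: 2A = Σ (x_i·y_{i+1} − x_{i+1}·y_i), indices taken mod 3.
Σ = (-43) + (68) + (-114) = -89
Area = |Σ|/2 = 44.5.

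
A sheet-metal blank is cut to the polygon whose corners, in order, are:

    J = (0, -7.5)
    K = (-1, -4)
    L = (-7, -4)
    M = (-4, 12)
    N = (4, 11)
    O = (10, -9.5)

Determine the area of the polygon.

223.25

Apply the surveyor's formula: 2A = Σ (x_i·y_{i+1} − x_{i+1}·y_i), indices taken mod 6.
J→K: (0)(-4) − (-1)(-7.5) = -7.5
K→L: (-1)(-4) − (-7)(-4) = -24
L→M: (-7)(12) − (-4)(-4) = -100
M→N: (-4)(11) − (4)(12) = -92
N→O: (4)(-9.5) − (10)(11) = -148
O→J: (10)(-7.5) − (0)(-9.5) = -75
Σ = -446.5
Area = |Σ|/2 = 223.25.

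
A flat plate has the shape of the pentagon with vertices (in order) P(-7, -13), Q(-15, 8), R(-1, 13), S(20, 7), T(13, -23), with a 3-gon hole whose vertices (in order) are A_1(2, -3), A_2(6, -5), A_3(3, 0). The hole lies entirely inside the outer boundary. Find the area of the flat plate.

786

Outer boundary:
Apply the shoelace (surveyor's) formula: 2A = Σ (x_i·y_{i+1} − x_{i+1}·y_i), indices taken mod 5.
P→Q: (-7)(8) − (-15)(-13) = -251
Q→R: (-15)(13) − (-1)(8) = -187
R→S: (-1)(7) − (20)(13) = -267
S→T: (20)(-23) − (13)(7) = -551
T→P: (13)(-13) − (-7)(-23) = -330
Σ = -1586
Area = |Σ|/2 = 793.
Hole:
A_1→A_2: (2)(-5) − (6)(-3) = 8
A_2→A_3: (6)(0) − (3)(-5) = 15
A_3→A_1: (3)(-3) − (2)(0) = -9
Σ = 14
Area = |Σ|/2 = 7.
Net area = 793 − 7 = 786.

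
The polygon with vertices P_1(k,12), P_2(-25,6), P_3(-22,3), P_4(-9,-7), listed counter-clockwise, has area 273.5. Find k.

9

Write out the shoelace sum; only the two edges meeting at P_1 involve k:
2·Area = [((-9)·12 − k·(-7)) + (k·6 − (-25)·12)] + 238
       = 13·k + 430 = 547
⇒ k = 9.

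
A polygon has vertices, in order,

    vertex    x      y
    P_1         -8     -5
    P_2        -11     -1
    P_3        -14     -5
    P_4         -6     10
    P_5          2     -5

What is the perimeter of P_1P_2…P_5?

54

|P_1P_2| = √((-3)² + (4)²) = √25 = 5
|P_2P_3| = √((-3)² + (-4)²) = √25 = 5
|P_3P_4| = √((8)² + (15)²) = √289 = 17
|P_4P_5| = √((8)² + (-15)²) = √289 = 17
|P_5P_1| = √((-10)² + (0)²) = √100 = 10
Perimeter = 5 + 5 + 17 + 17 + 10 = 54.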